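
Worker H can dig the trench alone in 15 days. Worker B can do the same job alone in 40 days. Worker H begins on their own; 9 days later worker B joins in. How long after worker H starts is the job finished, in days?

147/11 days

In the first 9 days worker H alone does 9/15 = 3/5 of the job, leaving 2/5.
Once everyone is working, combined rate: 1/15 + 1/40 = (8 + 3)/120 = 11/120 per day.
Remaining 2/5 at 11/120 per day takes 48/11 days.
Total from the start = 9 + 48/11 = 147/11 days.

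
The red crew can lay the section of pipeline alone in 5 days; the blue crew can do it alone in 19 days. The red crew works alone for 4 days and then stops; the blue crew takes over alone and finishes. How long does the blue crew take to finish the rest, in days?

19/5 days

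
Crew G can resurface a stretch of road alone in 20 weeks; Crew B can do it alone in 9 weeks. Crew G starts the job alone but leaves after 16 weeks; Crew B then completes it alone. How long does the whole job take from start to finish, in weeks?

89/5 weeks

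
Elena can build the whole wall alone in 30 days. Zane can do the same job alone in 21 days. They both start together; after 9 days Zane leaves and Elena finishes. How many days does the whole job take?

In the first 9 days the combined rate is 17/210, so 51/70 of the job is done, leaving 19/70.
After Zane leaves the rate is 1/30 per day; the remaining 19/70 takes 57/7 days.
Total = 9 + 57/7 = 120/7 days.

120/7 days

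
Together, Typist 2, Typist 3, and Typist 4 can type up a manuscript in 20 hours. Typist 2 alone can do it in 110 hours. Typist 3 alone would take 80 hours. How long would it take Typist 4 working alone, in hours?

176/5 hours

Combined rate is 1/20 per hour.
Known contribution: 1/110 + 1/80 = (8 + 11)/880 = 19/880 per hour.
So Typist 4's rate is 1/20 − 19/880 = 5/176, meaning 176/5 hours alone.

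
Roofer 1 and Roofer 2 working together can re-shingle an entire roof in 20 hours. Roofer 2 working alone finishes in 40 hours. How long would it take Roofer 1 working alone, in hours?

Combined rate is 1/20 per hour.
Known contribution: 1/40 per hour.
So Roofer 1's rate is 1/20 − 1/40 = 1/40, meaning 40 hours alone.

40 hours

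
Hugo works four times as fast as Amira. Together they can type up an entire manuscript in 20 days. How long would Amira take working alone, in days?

Let Amira's rate be r; then Hugo's rate is 4r, so together (4 + 1)r = 5r = 1/20.
Thus r = 1/100 per day.
Amira alone: 100 days; Hugo alone: 25 days.

100 days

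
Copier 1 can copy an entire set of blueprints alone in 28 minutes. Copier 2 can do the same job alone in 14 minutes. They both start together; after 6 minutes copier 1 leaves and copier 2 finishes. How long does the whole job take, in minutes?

11 minutes

In the first 6 minutes the combined rate is 3/28, so 9/14 of the job is done, leaving 5/14.
After copier 1 leaves the rate is 1/14 per minute; the remaining 5/14 takes 5 minutes.
Total = 6 + 5 = 11 minutes.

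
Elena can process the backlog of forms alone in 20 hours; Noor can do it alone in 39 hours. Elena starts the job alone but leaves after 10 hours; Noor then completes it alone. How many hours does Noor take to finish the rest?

39/2 hours

In 10 hours Elena does 10/20 = 1/2 of the job, leaving 1/2.
Noor works at 1/39 per hour, so finishing takes 1/2 ÷ 1/39 = 39/2 hours.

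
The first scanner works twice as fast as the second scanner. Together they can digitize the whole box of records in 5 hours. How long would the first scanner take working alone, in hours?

15/2 hours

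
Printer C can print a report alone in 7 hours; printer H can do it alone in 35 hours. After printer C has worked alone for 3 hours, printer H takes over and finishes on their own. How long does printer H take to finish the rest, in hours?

20 hours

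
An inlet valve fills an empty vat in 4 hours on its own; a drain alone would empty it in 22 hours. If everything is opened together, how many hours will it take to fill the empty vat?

Net rate = 1/4 − 1/22 = (11 − 2)/44 = 9/44 per hour.
Filling time = 1 ÷ (9/44) = 44/9 hours.

44/9 hours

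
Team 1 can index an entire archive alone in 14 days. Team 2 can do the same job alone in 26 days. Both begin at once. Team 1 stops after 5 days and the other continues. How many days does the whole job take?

117/7 days

In the first 5 days the combined rate is 10/91, so 50/91 of the job is done, leaving 41/91.
After team 1 leaves the rate is 1/26 per day; the remaining 41/91 takes 82/7 days.
Total = 5 + 82/7 = 117/7 days.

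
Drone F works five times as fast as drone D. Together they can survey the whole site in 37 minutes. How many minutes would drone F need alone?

222/5 minutes

Let drone D's rate be r; then drone F's rate is 5r, so together (5 + 1)r = 6r = 1/37.
Thus r = 1/222 per minute.
Drone D alone: 222 minutes; drone F alone: 222/5 minutes.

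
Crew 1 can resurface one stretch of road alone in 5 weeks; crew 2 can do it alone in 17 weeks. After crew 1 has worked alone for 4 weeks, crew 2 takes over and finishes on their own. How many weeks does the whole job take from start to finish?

In 4 weeks crew 1 does 4/5 of the job, leaving 1/5.
Crew 2 works at 1/17 per week, so finishing takes 1/5 ÷ 1/17 = 17/5 weeks.
Total time = 4 + 17/5 = 37/5 weeks.

37/5 weeks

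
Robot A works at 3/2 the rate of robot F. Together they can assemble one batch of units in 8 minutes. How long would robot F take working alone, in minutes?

Let robot F's rate be r; then robot A's rate is (3/2)r, so together (3/2 + 1)r = (5/2)r = 1/8.
Thus r = 1/20 per minute.
Robot F alone: 20 minutes; robot A alone: 40/3 minutes.

20 minutes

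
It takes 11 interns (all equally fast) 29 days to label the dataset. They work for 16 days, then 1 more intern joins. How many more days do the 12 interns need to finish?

143/12 days

One intern does 1/319 of the job per day.
After 16 days with 11 interns, 16/29 is done (13/29 left).
With 12 interns the rate is 12/319, so the rest takes 13/29 ÷ 12/319 = 143/12 days.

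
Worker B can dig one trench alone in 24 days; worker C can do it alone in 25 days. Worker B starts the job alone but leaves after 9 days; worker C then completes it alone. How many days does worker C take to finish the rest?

In 9 days worker B does 9/24 = 3/8 of the job, leaving 5/8.
Worker C works at 1/25 per day, so finishing takes 5/8 ÷ 1/25 = 125/8 days.

125/8 days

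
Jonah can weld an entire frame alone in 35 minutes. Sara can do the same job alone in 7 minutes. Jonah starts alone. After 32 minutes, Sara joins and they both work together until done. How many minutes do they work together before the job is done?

In the first 32 minutes Jonah alone does 32/35 of the job, leaving 3/35.
Once everyone is working, combined rate: 1/35 + 1/7 = (1 + 5)/35 = 6/35 per minute.
Remaining 3/35 at 6/35 per minute takes 1/2 minutes.

1/2 minutes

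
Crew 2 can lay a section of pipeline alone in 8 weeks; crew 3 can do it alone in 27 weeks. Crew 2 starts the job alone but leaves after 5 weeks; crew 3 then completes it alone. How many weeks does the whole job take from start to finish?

In 5 weeks crew 2 does 5/8 of the job, leaving 3/8.
Crew 3 works at 1/27 per week, so finishing takes 3/8 ÷ 1/27 = 81/8 weeks.
Total time = 5 + 81/8 = 121/8 weeks.

121/8 weeks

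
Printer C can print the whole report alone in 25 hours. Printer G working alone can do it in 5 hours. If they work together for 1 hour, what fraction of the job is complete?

Combined rate: 1/25 + 1/5 = (1 + 5)/25 = 6/25 per hour.
In 1 hour they complete 1·6/25 = 6/25 of the job.

6/25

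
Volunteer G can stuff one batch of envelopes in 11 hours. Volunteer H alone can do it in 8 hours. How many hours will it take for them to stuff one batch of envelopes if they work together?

Combined rate: 1/11 + 1/8 = (8 + 11)/88 = 19/88 per hour.
Time = 1 ÷ (19/88) = 88/19 hours.

88/19 hours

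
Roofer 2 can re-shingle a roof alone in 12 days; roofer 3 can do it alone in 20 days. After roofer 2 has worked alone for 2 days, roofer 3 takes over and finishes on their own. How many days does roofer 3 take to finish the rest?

50/3 days

In 2 days roofer 2 does 2/12 = 1/6 of the job, leaving 5/6.
Roofer 3 works at 1/20 per day, so finishing takes 5/6 ÷ 1/20 = 50/3 days.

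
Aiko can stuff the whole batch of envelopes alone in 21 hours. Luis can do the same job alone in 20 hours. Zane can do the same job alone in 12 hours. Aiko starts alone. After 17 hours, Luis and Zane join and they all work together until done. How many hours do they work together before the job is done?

20/19 hours

In the first 17 hours Aiko alone does 17/21 of the job, leaving 4/21.
Once everyone is working, combined rate: 1/21 + 1/20 + 1/12 = (20 + 21 + 35)/420 = 76/420 = 19/105 per hour.
Remaining 4/21 at 19/105 per hour takes 20/19 hours.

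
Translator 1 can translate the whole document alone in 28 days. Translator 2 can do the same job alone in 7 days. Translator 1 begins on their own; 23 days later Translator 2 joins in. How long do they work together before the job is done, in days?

In the first 23 days Translator 1 alone does 23/28 of the job, leaving 5/28.
Once everyone is working, combined rate: 1/28 + 1/7 = (1 + 4)/28 = 5/28 per day.
Remaining 5/28 at 5/28 per day takes 1 day.

1 day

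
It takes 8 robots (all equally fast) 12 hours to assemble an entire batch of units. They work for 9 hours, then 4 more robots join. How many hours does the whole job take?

One robot does 1/96 of the job per hour.
After 9 hours with 8 robots, 3/4 is done (1/4 left).
With 12 robots the rate is 12/96 = 1/8, so the rest takes 1/4 ÷ 1/8 = 2 hours.
Total = 9 + 2 = 11 hours.

11 hours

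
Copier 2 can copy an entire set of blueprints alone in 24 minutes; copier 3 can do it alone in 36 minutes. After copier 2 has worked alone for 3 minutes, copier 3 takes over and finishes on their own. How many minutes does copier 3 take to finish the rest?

63/2 minutes

In 3 minutes copier 2 does 3/24 = 1/8 of the job, leaving 7/8.
Copier 3 works at 1/36 per minute, so finishing takes 7/8 ÷ 1/36 = 63/2 minutes.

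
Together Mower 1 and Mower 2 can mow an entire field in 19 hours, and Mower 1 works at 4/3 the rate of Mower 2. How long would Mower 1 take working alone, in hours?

133/4 hours

Let Mower 2's rate be r; then Mower 1's rate is (4/3)r, so together (4/3 + 1)r = (7/3)r = 1/19.
Thus r = 3/133 per hour.
Mower 2 alone: 133/3 hours; Mower 1 alone: 133/4 hours.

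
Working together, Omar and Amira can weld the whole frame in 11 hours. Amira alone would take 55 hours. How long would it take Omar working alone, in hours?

55/4 hours

Combined rate is 1/11 per hour.
Known contribution: 1/55 per hour.
So Omar's rate is 1/11 − 1/55 = 4/55, meaning 55/4 hours alone.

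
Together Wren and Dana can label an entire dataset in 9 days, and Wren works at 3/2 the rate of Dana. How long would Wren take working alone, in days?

Let Dana's rate be r; then Wren's rate is (3/2)r, so together (3/2 + 1)r = (5/2)r = 1/9.
Thus r = 2/45 per day.
Dana alone: 45/2 days; Wren alone: 15 days.

15 days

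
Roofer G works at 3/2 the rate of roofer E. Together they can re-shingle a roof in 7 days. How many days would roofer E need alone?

Let roofer E's rate be r; then roofer G's rate is (3/2)r, so together (3/2 + 1)r = (5/2)r = 1/7.
Thus r = 2/35 per day.
Roofer E alone: 35/2 days; roofer G alone: 35/3 days.

35/2 days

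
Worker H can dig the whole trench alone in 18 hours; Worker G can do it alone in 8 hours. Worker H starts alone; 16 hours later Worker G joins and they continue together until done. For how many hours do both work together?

In 16 hours Worker H does 16/18 = 8/9 of the job, leaving 1/9.
Worker H and Worker G together work at 13/72 per hour, so finishing takes 1/9 ÷ 13/72 = 8/13 hours.

8/13 hours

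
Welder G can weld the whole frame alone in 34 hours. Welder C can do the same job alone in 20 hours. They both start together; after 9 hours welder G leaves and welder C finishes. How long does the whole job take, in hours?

In the first 9 hours the combined rate is 27/340, so 243/340 of the job is done, leaving 97/340.
After welder G leaves the rate is 1/20 per hour; the remaining 97/340 takes 97/17 hours.
Total = 9 + 97/17 = 250/17 hours.

250/17 hours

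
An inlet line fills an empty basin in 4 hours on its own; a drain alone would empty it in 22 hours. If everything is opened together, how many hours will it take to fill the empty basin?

44/9 hours

Net rate = 1/4 − 1/22 = (11 − 2)/44 = 9/44 per hour.
Filling time = 1 ÷ (9/44) = 44/9 hours.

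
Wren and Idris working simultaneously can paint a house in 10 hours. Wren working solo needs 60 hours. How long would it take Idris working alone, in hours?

12 hours

Combined rate is 1/10 per hour.
Known contribution: 1/60 per hour.
So Idris's rate is 1/10 − 1/60 = 1/12, meaning 12 hours alone.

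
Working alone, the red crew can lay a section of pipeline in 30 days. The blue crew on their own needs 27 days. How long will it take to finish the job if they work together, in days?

Combined rate: 1/30 + 1/27 = (9 + 10)/270 = 19/270 per day.
Time = 1 ÷ (19/270) = 270/19 days.

270/19 days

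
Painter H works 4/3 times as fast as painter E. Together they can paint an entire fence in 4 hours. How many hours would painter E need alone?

Let painter E's rate be r; then painter H's rate is (4/3)r, so together (4/3 + 1)r = (7/3)r = 1/4.
Thus r = 3/28 per hour.
Painter E alone: 28/3 hours; painter H alone: 7 hours.

28/3 hours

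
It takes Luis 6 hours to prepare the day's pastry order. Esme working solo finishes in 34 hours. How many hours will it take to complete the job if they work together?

With two workers the combined time is the product over the sum: 6·34/(6+34) = 204/40 = 51/10 hours.

51/10 hours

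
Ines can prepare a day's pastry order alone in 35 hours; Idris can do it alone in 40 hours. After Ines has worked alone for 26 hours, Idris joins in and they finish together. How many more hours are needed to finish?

In 26 hours Ines does 26/35 of the job, leaving 9/35.
Ines and Idris together work at 3/56 per hour, so finishing takes 9/35 ÷ 3/56 = 24/5 hours.

24/5 hours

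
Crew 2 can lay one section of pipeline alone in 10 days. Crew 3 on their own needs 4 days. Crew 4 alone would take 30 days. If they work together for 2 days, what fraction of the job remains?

7/30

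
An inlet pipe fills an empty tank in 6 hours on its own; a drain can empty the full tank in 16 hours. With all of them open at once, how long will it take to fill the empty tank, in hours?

48/5 hours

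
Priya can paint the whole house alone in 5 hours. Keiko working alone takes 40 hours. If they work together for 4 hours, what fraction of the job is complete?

9/10

Combined rate: 1/5 + 1/40 = (8 + 1)/40 = 9/40 per hour.
In 4 hours they complete 4·9/40 = 9/10 of the job.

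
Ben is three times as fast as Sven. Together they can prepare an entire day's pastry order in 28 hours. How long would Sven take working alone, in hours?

112 hours

Let Sven's rate be r; then Ben's rate is 3r, so together (3 + 1)r = 4r = 1/28.
Thus r = 1/112 per hour.
Sven alone: 112 hours; Ben alone: 112/3 hours.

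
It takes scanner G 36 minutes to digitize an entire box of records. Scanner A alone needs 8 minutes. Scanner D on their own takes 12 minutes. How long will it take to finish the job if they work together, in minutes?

72/17 minutes

Combined rate: 1/36 + 1/8 + 1/12 = (2 + 9 + 6)/72 = 17/72 per minute.
Time = 1 ÷ (17/72) = 72/17 minutes.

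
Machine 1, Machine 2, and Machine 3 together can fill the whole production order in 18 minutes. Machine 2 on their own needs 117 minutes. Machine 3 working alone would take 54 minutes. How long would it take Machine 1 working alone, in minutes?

351/10 minutes

Combined rate is 1/18 per minute.
Known contribution: 1/117 + 1/54 = (6 + 13)/702 = 19/702 per minute.
So Machine 1's rate is 1/18 − 19/702 = 10/351, meaning 351/10 minutes alone.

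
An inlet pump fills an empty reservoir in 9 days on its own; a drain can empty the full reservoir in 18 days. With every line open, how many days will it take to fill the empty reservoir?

18 days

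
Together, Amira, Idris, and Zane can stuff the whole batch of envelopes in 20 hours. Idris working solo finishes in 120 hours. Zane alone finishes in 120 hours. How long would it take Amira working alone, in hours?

30 hours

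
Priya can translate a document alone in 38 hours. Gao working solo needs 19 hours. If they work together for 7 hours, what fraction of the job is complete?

21/38

Combined rate: 1/38 + 1/19 = (1 + 2)/38 = 3/38 per hour.
In 7 hours they complete 7·3/38 = 21/38 of the job.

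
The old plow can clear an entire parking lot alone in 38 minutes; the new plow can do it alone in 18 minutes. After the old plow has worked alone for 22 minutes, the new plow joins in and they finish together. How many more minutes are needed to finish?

In 22 minutes the old plow does 22/38 = 11/19 of the job, leaving 8/19.
The old plow and the new plow together work at 14/171 per minute, so finishing takes 8/19 ÷ 14/171 = 36/7 minutes.

36/7 minutes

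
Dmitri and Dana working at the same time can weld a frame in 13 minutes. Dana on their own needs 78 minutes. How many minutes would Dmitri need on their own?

78/5 minutes

Combined rate is 1/13 per minute.
Known contribution: 1/78 per minute.
So Dmitri's rate is 1/13 − 1/78 = 5/78, meaning 78/5 minutes alone.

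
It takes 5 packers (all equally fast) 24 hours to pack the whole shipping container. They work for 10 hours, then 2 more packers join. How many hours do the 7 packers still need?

One packer does 1/120 of the job per hour.
After 10 hours with 5 packers, 5/12 is done (7/12 left).
With 7 packers the rate is 7/120, so the rest takes 7/12 ÷ 7/120 = 10 hours.

10 hours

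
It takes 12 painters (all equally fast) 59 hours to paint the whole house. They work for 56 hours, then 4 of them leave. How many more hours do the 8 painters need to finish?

One painter does 1/708 of the job per hour.
After 56 hours with 12 painters, 56/59 is done (3/59 left).
With 8 painters the rate is 8/708 = 2/177, so the rest takes 3/59 ÷ 2/177 = 9/2 hours.

9/2 hours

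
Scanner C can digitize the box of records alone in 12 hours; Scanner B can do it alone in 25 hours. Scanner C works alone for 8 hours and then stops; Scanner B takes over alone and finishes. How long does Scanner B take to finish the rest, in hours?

25/3 hours

In 8 hours Scanner C does 8/12 = 2/3 of the job, leaving 1/3.
Scanner B works at 1/25 per hour, so finishing takes 1/3 ÷ 1/25 = 25/3 hours.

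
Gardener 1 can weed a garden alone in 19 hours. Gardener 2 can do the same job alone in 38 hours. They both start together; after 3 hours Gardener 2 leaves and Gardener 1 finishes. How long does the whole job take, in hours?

35/2 hours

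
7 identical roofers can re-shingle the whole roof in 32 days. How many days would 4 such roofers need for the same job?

56 days

Total work is 7·32 = 224 roofer-days.
With 4 roofers: 224/4 = 56 days.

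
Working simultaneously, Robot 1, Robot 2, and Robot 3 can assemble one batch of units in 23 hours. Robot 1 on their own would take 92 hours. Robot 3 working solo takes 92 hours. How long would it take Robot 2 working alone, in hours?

46 hours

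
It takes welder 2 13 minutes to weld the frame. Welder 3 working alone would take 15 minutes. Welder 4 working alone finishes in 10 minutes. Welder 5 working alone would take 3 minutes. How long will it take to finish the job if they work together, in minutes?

26/15 minutes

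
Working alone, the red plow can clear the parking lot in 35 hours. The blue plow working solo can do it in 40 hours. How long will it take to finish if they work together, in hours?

56/3 hours

Combined rate: 1/35 + 1/40 = (8 + 7)/280 = 15/280 = 3/56 per hour.
Time = 1 ÷ (3/56) = 56/3 hours.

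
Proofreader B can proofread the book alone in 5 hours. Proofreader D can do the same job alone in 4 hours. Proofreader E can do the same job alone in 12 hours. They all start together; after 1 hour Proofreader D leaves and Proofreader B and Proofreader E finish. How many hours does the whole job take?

In the first 1 hour the combined rate is 8/15, so 8/15 of the job is done, leaving 7/15.
After Proofreader D leaves the rate is 17/60 per hour; the remaining 7/15 takes 28/17 hours.
Total = 1 + 28/17 = 45/17 hours.

45/17 hours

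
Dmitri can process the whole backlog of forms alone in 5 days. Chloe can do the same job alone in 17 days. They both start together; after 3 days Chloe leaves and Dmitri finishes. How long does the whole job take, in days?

70/17 days

In the first 3 days the combined rate is 22/85, so 66/85 of the job is done, leaving 19/85.
After Chloe leaves the rate is 1/5 per day; the remaining 19/85 takes 19/17 days.
Total = 3 + 19/17 = 70/17 days.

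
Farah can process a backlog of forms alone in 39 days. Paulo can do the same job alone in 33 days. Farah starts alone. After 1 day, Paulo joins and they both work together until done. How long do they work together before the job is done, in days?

209/12 days

In the first 1 day Farah alone does 1/39 of the job, leaving 38/39.
Once everyone is working, combined rate: 1/39 + 1/33 = (11 + 13)/429 = 24/429 = 8/143 per day.
Remaining 38/39 at 8/143 per day takes 209/12 days.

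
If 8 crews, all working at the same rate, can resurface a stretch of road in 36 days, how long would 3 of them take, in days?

96 days

Total work is 8·36 = 288 crew-days.
With 3 crews: 288/3 = 96 days.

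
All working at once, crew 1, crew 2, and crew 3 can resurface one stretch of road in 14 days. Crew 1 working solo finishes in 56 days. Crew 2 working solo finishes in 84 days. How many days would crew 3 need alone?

24 days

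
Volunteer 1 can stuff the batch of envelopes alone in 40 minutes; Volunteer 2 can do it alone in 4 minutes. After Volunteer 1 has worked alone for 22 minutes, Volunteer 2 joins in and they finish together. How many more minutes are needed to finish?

In 22 minutes Volunteer 1 does 22/40 = 11/20 of the job, leaving 9/20.
Volunteer 1 and Volunteer 2 together work at 11/40 per minute, so finishing takes 9/20 ÷ 11/40 = 18/11 minutes.

18/11 minutes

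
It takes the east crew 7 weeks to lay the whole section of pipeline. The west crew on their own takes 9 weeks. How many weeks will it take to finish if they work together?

63/16 weeks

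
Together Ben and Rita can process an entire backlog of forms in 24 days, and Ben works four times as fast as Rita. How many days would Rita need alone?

Let Rita's rate be r; then Ben's rate is 4r, so together (4 + 1)r = 5r = 1/24.
Thus r = 1/120 per day.
Rita alone: 120 days; Ben alone: 30 days.

120 days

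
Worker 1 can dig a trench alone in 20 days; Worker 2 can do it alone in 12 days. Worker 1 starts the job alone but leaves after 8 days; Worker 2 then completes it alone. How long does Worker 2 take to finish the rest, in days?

36/5 days

In 8 days Worker 1 does 8/20 = 2/5 of the job, leaving 3/5.
Worker 2 works at 1/12 per day, so finishing takes 3/5 ÷ 1/12 = 36/5 days.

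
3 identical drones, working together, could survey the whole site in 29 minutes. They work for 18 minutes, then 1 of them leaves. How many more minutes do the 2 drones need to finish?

33/2 minutes

One drone does 1/87 of the job per minute.
After 18 minutes with 3 drones, 18/29 is done (11/29 left).
With 2 drones the rate is 2/87, so the rest takes 11/29 ÷ 2/87 = 33/2 minutes.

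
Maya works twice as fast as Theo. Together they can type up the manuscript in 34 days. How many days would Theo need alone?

Let Theo's rate be r; then Maya's rate is 2r, so together (2 + 1)r = 3r = 1/34.
Thus r = 1/102 per day.
Theo alone: 102 days; Maya alone: 51 days.

102 days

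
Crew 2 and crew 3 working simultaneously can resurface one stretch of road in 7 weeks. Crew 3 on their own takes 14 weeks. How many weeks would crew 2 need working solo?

14 weeks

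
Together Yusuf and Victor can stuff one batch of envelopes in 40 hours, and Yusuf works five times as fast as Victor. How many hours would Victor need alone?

Let Victor's rate be r; then Yusuf's rate is 5r, so together (5 + 1)r = 6r = 1/40.
Thus r = 1/240 per hour.
Victor alone: 240 hours; Yusuf alone: 48 hours.

240 hours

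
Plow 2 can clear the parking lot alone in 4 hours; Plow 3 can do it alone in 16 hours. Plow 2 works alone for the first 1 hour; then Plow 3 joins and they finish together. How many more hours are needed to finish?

In 1 hour Plow 2 does 1/4 of the job, leaving 3/4.
Plow 2 and Plow 3 together work at 5/16 per hour, so finishing takes 3/4 ÷ 5/16 = 12/5 hours.

12/5 hours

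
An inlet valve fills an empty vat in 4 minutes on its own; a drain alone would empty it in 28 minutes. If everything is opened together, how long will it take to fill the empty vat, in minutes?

Net rate = 1/4 − 1/28 = (7 − 1)/28 = 6/28 = 3/14 per minute.
Filling time = 1 ÷ (3/14) = 14/3 minutes.

14/3 minutes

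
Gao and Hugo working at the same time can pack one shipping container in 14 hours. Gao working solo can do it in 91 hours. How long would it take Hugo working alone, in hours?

182/11 hours

Combined rate is 1/14 per hour.
Known contribution: 1/91 per hour.
So Hugo's rate is 1/14 − 1/91 = 11/182, meaning 182/11 hours alone.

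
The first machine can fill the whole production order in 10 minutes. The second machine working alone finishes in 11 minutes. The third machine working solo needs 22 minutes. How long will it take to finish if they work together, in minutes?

Combined rate: 1/10 + 1/11 + 1/22 = (11 + 10 + 5)/110 = 26/110 = 13/55 per minute.
Time = 1 ÷ (13/55) = 55/13 minutes.

55/13 minutes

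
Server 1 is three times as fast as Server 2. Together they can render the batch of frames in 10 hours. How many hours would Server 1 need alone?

40/3 hours

Let Server 2's rate be r; then Server 1's rate is 3r, so together (3 + 1)r = 4r = 1/10.
Thus r = 1/40 per hour.
Server 2 alone: 40 hours; Server 1 alone: 40/3 hours.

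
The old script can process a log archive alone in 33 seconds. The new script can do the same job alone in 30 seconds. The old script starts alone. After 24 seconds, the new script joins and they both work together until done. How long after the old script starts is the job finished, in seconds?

In the first 24 seconds the old script alone does 24/33 = 8/11 of the job, leaving 3/11.
Once everyone is working, combined rate: 1/33 + 1/30 = (10 + 11)/330 = 21/330 = 7/110 per second.
Remaining 3/11 at 7/110 per second takes 30/7 seconds.
Total from the start = 24 + 30/7 = 198/7 seconds.

198/7 seconds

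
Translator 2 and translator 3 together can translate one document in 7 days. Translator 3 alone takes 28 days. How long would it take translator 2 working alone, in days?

28/3 days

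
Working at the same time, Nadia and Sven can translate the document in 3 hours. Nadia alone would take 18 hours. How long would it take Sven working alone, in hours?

18/5 hours

Combined rate is 1/3 per hour.
Known contribution: 1/18 per hour.
So Sven's rate is 1/3 − 1/18 = 5/18, meaning 18/5 hours alone.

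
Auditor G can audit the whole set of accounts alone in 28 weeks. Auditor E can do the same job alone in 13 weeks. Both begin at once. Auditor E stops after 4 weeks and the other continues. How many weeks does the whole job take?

In the first 4 weeks the combined rate is 41/364, so 41/91 of the job is done, leaving 50/91.
After auditor E leaves the rate is 1/28 per week; the remaining 50/91 takes 200/13 weeks.
Total = 4 + 200/13 = 252/13 weeks.

252/13 weeks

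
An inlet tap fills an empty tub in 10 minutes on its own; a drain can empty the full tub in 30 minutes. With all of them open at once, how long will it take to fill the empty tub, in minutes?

Net rate = 1/10 − 1/30 = (3 − 1)/30 = 2/30 = 1/15 per minute.
Filling time = 1 ÷ (1/15) = 15 minutes.

15 minutes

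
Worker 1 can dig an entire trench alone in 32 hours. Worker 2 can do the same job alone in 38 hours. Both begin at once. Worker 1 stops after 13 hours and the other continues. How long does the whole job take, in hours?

In the first 13 hours the combined rate is 35/608, so 455/608 of the job is done, leaving 153/608.
After worker 1 leaves the rate is 1/38 per hour; the remaining 153/608 takes 153/16 hours.
Total = 13 + 153/16 = 361/16 hours.

361/16 hours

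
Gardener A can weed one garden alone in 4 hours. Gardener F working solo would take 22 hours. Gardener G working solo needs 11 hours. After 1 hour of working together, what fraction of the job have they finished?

17/44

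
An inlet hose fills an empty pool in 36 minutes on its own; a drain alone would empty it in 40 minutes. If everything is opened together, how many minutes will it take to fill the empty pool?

Net rate = 1/36 − 1/40 = (10 − 9)/360 = 1/360 per minute.
Filling time = 1 ÷ (1/360) = 360 minutes.

360 minutes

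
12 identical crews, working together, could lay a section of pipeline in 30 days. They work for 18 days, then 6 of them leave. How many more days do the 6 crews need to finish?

24 days

One crew does 1/360 of the job per day.
After 18 days with 12 crews, 3/5 is done (2/5 left).
With 6 crews the rate is 6/360 = 1/60, so the rest takes 2/5 ÷ 1/60 = 24 days.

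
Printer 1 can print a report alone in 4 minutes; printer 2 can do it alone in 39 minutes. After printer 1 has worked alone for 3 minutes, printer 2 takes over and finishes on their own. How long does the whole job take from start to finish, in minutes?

In 3 minutes printer 1 does 3/4 of the job, leaving 1/4.
Printer 2 works at 1/39 per minute, so finishing takes 1/4 ÷ 1/39 = 39/4 minutes.
Total time = 3 + 39/4 = 51/4 minutes.

51/4 minutes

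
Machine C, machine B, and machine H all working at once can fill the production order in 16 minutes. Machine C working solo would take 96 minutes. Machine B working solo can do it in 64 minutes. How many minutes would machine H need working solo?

192/7 minutes

Combined rate is 1/16 per minute.
Known contribution: 1/96 + 1/64 = (2 + 3)/192 = 5/192 per minute.
So machine H's rate is 1/16 − 5/192 = 7/192, meaning 192/7 minutes alone.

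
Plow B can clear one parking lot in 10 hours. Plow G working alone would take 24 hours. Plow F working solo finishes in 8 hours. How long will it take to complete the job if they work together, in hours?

15/4 hours

Combined rate: 1/10 + 1/24 + 1/8 = (12 + 5 + 15)/120 = 32/120 = 4/15 per hour.
Time = 1 ÷ (4/15) = 15/4 hours.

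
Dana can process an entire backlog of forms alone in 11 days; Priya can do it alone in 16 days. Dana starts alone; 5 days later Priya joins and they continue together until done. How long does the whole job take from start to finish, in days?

77/9 days

In 5 days Dana does 5/11 of the job, leaving 6/11.
Dana and Priya together work at 27/176 per day, so finishing takes 6/11 ÷ 27/176 = 32/9 days.
Total time = 5 + 32/9 = 77/9 days.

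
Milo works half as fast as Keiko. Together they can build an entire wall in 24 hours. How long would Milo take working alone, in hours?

Let Keiko's rate be r; then Milo's rate is (1/2)r, so together (1/2 + 1)r = (3/2)r = 1/24.
Thus r = 1/36 per hour.
Keiko alone: 36 hours; Milo alone: 72 hours.

72 hours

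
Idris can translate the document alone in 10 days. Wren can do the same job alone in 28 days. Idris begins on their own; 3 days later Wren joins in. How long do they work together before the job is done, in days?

98/19 days

In the first 3 days Idris alone does 3/10 of the job, leaving 7/10.
Once everyone is working, combined rate: 1/10 + 1/28 = (14 + 5)/140 = 19/140 per day.
Remaining 7/10 at 19/140 per day takes 98/19 days.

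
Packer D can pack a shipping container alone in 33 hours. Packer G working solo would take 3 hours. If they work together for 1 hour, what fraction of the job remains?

7/11

Combined rate: 1/33 + 1/3 = (1 + 11)/33 = 12/33 = 4/11 per hour.
In 1 hour they complete 1·4/11 = 4/11 of the job.
So 7/11 remains.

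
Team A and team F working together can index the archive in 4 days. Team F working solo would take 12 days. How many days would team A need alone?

Combined rate is 1/4 per day.
Known contribution: 1/12 per day.
So team A's rate is 1/4 − 1/12 = 1/6, meaning 6 days alone.

6 days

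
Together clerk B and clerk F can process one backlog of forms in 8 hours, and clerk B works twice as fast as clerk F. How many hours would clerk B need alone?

Let clerk F's rate be r; then clerk B's rate is 2r, so together (2 + 1)r = 3r = 1/8.
Thus r = 1/24 per hour.
Clerk F alone: 24 hours; clerk B alone: 12 hours.

12 hours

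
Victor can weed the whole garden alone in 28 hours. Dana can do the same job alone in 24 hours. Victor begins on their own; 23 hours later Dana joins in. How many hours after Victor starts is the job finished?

In the first 23 hours Victor alone does 23/28 of the job, leaving 5/28.
Once everyone is working, combined rate: 1/28 + 1/24 = (6 + 7)/168 = 13/168 per hour.
Remaining 5/28 at 13/168 per hour takes 30/13 hours.
Total from the start = 23 + 30/13 = 329/13 hours.

329/13 hours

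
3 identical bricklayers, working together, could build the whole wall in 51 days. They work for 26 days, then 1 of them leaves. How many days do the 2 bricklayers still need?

75/2 days

One bricklayer does 1/153 of the job per day.
After 26 days with 3 bricklayers, 26/51 is done (25/51 left).
With 2 bricklayers the rate is 2/153, so the rest takes 25/51 ÷ 2/153 = 75/2 days.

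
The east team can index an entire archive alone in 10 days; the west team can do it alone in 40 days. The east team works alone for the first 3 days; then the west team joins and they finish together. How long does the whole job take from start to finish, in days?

In 3 days the east team does 3/10 of the job, leaving 7/10.
The east team and the west team together work at 1/8 per day, so finishing takes 7/10 ÷ 1/8 = 28/5 days.
Total time = 3 + 28/5 = 43/5 days.

43/5 days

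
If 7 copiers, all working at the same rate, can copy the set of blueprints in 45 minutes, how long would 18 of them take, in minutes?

Total work is 7·45 = 315 copier-minutes.
With 18 copiers: 315/18 = 35/2 minutes.

35/2 minutes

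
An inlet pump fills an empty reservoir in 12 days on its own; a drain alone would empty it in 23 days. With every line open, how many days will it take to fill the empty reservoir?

Net rate = 1/12 − 1/23 = (23 − 12)/276 = 11/276 per day.
Filling time = 1 ÷ (11/276) = 276/11 days.

276/11 days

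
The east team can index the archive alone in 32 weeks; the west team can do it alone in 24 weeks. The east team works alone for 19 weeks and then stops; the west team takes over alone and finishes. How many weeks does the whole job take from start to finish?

In 19 weeks the east team does 19/32 of the job, leaving 13/32.
The west team works at 1/24 per week, so finishing takes 13/32 ÷ 1/24 = 39/4 weeks.
Total time = 19 + 39/4 = 115/4 weeks.

115/4 weeks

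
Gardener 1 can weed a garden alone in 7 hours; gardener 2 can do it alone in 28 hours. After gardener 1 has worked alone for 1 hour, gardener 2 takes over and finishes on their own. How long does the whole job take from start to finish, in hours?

In 1 hour gardener 1 does 1/7 of the job, leaving 6/7.
Gardener 2 works at 1/28 per hour, so finishing takes 6/7 ÷ 1/28 = 24 hours.
Total time = 1 + 24 = 25 hours.

25 hours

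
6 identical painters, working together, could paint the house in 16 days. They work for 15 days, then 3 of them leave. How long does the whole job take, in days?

17 days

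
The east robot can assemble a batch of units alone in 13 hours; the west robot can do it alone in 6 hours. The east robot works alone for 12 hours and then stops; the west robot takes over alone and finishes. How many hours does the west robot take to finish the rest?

6/13 hours

In 12 hours the east robot does 12/13 of the job, leaving 1/13.
The west robot works at 1/6 per hour, so finishing takes 1/13 ÷ 1/6 = 6/13 hours.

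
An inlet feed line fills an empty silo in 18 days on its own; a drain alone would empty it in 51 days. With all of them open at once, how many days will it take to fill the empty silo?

Net rate = 1/18 − 1/51 = (17 − 6)/306 = 11/306 per day.
Filling time = 1 ÷ (11/306) = 306/11 days.

306/11 days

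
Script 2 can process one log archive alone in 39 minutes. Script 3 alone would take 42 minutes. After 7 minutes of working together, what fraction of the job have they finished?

9/26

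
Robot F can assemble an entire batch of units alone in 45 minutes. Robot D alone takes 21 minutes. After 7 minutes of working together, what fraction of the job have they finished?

22/45

Combined rate: 1/45 + 1/21 = (7 + 15)/315 = 22/315 per minute.
In 7 minutes they complete 7·22/315 = 22/45 of the job.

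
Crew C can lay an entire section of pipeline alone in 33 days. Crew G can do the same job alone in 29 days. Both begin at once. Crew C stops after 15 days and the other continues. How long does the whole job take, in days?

In the first 15 days the combined rate is 62/957, so 310/319 of the job is done, leaving 9/319.
After crew C leaves the rate is 1/29 per day; the remaining 9/319 takes 9/11 days.
Total = 15 + 9/11 = 174/11 days.

174/11 days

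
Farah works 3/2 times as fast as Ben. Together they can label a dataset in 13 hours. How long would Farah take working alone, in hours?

65/3 hours

Let Ben's rate be r; then Farah's rate is (3/2)r, so together (3/2 + 1)r = (5/2)r = 1/13.
Thus r = 2/65 per hour.
Ben alone: 65/2 hours; Farah alone: 65/3 hours.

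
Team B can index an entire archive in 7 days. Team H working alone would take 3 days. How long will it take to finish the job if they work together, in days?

21/10 days

With two workers the combined time is the product over the sum: 7·3/(7+3) = 21/10 days.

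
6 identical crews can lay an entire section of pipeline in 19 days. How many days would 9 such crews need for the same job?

Total work is 6·19 = 114 crew-days.
With 9 crews: 114/9 = 38/3 days.

38/3 days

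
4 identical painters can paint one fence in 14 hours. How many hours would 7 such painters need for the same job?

Total work is 4·14 = 56 painter-hours.
With 7 painters: 56/7 = 8 hours.

8 hours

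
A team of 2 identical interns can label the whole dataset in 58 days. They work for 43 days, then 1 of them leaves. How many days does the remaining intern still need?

30 days

One intern does 1/116 of the job per day.
After 43 days with 2 interns, 43/58 is done (15/58 left).
With 1 intern the rate is 1/116, so the rest takes 15/58 ÷ 1/116 = 30 days.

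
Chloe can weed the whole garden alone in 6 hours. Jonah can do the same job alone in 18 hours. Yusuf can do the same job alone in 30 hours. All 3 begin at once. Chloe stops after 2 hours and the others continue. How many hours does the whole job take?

In the first 2 hours the combined rate is 23/90, so 23/45 of the job is done, leaving 22/45.
After Chloe leaves the rate is 4/45 per hour; the remaining 22/45 takes 11/2 hours.
Total = 2 + 11/2 = 15/2 hours.

15/2 hours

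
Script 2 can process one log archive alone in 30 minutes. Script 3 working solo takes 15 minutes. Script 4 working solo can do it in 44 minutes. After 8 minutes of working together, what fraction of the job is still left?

1/55

Combined rate: 1/30 + 1/15 + 1/44 = (22 + 44 + 15)/660 = 81/660 = 27/220 per minute.
In 8 minutes they complete 8·27/220 = 54/55 of the job.
So 1/55 remains.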